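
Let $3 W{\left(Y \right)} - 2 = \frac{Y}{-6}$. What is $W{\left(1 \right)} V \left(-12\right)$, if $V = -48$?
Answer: $352$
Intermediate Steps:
$W{\left(Y \right)} = \frac{2}{3} - \frac{Y}{18}$ ($W{\left(Y \right)} = \frac{2}{3} + \frac{Y \frac{1}{-6}}{3} = \frac{2}{3} + \frac{Y \left(- \frac{1}{6}\right)}{3} = \frac{2}{3} + \frac{\left(- \frac{1}{6}\right) Y}{3} = \frac{2}{3} - \frac{Y}{18}$)
$W{\left(1 \right)} V \left(-12\right) = \left(\frac{2}{3} - \frac{1}{18}\right) \left(-48\right) \left(-12\right) = \frac{11}{18} \left(-48\right) \left(-12\right) = \left(- \frac{88}{3}\right) \left(-12\right) = 352$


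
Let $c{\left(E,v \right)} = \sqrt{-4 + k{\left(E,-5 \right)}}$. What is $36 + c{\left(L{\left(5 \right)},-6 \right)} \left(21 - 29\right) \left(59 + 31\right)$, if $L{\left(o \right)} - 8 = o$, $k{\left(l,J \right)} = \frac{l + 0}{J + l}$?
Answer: $36 - 180 i \sqrt{38} \approx 36.0 - 1109.6 i$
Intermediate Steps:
$k{\left(l,J \right)} = \frac{l}{J + l}$
$L{\left(o \right)} = 8 + o$
$c{\left(E,v \right)} = \sqrt{-4 + \frac{E}{-5 + E}}$
$36 + c{\left(L{\left(5 \right)},-6 \right)} \left(21 - 29\right) \left(59 + 31\right) = 36 + \sqrt{\frac{20 - 3 \left(8 + 5\right)}{-5 + \left(8 + 5\right)}} \left(21 - 29\right) \left(59 + 31\right) = 36 + \sqrt{\frac{20 - 39}{-5 + 13}} \left(\left(-8\right) 90\right) = 36 + \sqrt{\frac{20 - 39}{8}} \left(-720\right) = 36 + \sqrt{\frac{1}{8} \left(-19\right)} \left(-720\right) = 36 + \sqrt{- \frac{19}{8}} \left(-720\right) = 36 + \frac{i \sqrt{38}}{4} \left(-720\right) = 36 - 180 i \sqrt{38}$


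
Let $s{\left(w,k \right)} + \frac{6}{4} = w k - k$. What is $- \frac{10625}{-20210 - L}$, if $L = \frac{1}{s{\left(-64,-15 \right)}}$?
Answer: $\frac{20686875}{39348872} \approx 0.52573$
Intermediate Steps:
$s{\left(w,k \right)} = - \frac{3}{2} - k + k w$ ($s{\left(w,k \right)} = - \frac{3}{2} + \left(w k - k\right) = - \frac{3}{2} + \left(k w - k\right) = - \frac{3}{2} + \left(- k + k w\right) = - \frac{3}{2} - k + k w$)
$L = \frac{2}{1947}$ ($L = \frac{1}{- \frac{3}{2} - -15 - -960} = \frac{1}{- \frac{3}{2} + 15 + 960} = \frac{1}{\frac{1947}{2}} = \frac{2}{1947} \approx 0.0010272$)
$- \frac{10625}{-20210 - L} = - \frac{10625}{-20210 - \frac{2}{1947}} = - \frac{10625}{- \frac{39348872}{1947}} = \left(-10625\right) \left(- \frac{1947}{39348872}\right) = \frac{20686875}{39348872}$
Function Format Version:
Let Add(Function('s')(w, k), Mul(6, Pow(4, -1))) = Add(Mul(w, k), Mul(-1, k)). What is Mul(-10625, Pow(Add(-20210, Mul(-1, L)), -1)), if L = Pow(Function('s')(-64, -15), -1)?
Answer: Rational(20686875, 39348872) ≈ 0.52573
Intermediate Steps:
Function('s')(w, k) = Add(Rational(-3, 2), Mul(-1, k), Mul(k, w)) (Function('s')(w, k) = Add(Rational(-3, 2), Add(Mul(w, k), Mul(-1, k))) = Add(Rational(-3, 2), Add(Mul(k, w), Mul(-1, k))) = Add(Rational(-3, 2), Add(Mul(-1, k), Mul(k, w))) = Add(Rational(-3, 2), Mul(-1, k), Mul(k, w)))
L = Rational(2, 1947) (L = Pow(Add(Rational(-3, 2), Mul(-1, -15), Mul(-15, -64)), -1) = Pow(Add(Rational(-3, 2), 15, 960), -1) = Pow(Rational(1947, 2), -1) = Rational(2, 1947) ≈ 0.0010272)
Mul(-10625, Pow(Add(-20210, Mul(-1, L)), -1)) = Mul(-10625, Pow(Add(-20210, Mul(-1, Rational(2, 1947))), -1)) = Mul(-10625, Pow(Add(-20210, Rational(-2, 1947)), -1)) = Mul(-10625, Pow(Rational(-39348872, 1947), -1)) = Mul(-10625, Rational(-1947, 39348872)) = Rational(20686875, 39348872)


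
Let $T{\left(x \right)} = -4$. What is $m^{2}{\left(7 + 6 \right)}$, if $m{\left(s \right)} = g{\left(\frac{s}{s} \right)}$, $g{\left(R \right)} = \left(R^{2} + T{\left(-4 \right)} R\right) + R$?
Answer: $4$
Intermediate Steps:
$g{\left(R \right)} = R^{2} - 3 R$ ($g{\left(R \right)} = \left(R^{2} - 4 R\right) + R = R^{2} - 3 R$)
$m{\left(s \right)} = -2$ ($m{\left(s \right)} = \frac{s}{s} \left(-3 + \frac{s}{s}\right) = 1 \left(-3 + 1\right) = 1 \left(-2\right) = -2$)
$m^{2}{\left(7 + 6 \right)} = \left(-2\right)^{2} = 4$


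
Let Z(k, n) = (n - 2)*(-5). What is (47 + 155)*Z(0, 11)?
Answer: -9090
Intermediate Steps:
Z(k, n) = 10 - 5*n (Z(k, n) = (-2 + n)*(-5) = 10 - 5*n)
(47 + 155)*Z(0, 11) = (47 + 155)*(10 - 5*11) = 202*(10 - 55) = 202*(-45) = -9090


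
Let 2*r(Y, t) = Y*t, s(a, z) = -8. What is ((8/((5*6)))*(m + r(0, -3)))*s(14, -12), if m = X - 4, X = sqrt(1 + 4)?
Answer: 128/15 - 32*sqrt(5)/15 ≈ 3.7631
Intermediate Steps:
X = sqrt(5) ≈ 2.2361
m = -4 + sqrt(5) (m = sqrt(5) - 4 = -4 + sqrt(5) ≈ -1.7639)
r(Y, t) = Y*t/2 (r(Y, t) = (Y*t)/2 = Y*t/2)
((8/((5*6)))*(m + r(0, -3)))*s(14, -12) = ((8/((5*6)))*((-4 + sqrt(5)) + (1/2)*0*(-3)))*(-8) = ((8/30)*((-4 + sqrt(5)) + 0))*(-8) = ((8*(1/30))*(-4 + sqrt(5)))*(-8) = (4*(-4 + sqrt(5))/15)*(-8) = (-16/15 + 4*sqrt(5)/15)*(-8) = 128/15 - 32*sqrt(5)/15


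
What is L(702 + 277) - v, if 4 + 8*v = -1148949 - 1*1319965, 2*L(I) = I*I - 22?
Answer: 3151297/4 ≈ 7.8782e+5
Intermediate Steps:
L(I) = -11 + I²/2 (L(I) = (I*I - 22)/2 = (I² - 22)/2 = (-22 + I²)/2 = -11 + I²/2)
v = -1234459/4 (v = -½ + (-1148949 - 1*1319965)/8 = -½ + (-1148949 - 1319965)/8 = -½ + (⅛)*(-2468914) = -½ - 1234457/4 = -1234459/4 ≈ -3.0862e+5)
L(702 + 277) - v = (-11 + (702 + 277)²/2) - 1*(-1234459/4) = (-11 + (½)*979²) + 1234459/4 = (-11 + (½)*958441) + 1234459/4 = (-11 + 958441/2) + 1234459/4 = 958419/2 + 1234459/4 = 3151297/4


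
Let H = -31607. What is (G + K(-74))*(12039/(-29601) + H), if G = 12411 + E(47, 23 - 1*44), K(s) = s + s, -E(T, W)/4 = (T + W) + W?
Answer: -115703874622/299 ≈ -3.8697e+8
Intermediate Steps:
E(T, W) = -8*W - 4*T (E(T, W) = -4*((T + W) + W) = -4*(T + 2*W) = -8*W - 4*T)
K(s) = 2*s
G = 12391 (G = 12411 + (-8*(23 - 1*44) - 4*47) = 12411 + (-8*(23 - 44) - 188) = 12411 + (-8*(-21) - 188) = 12411 + (168 - 188) = 12411 - 20 = 12391)
(G + K(-74))*(12039/(-29601) + H) = (12391 + 2*(-74))*(12039/(-29601) - 31607) = (12391 - 148)*(12039*(-1/29601) - 31607) = 12243*(-4013/9867 - 31607) = 12243*(-311870282/9867) = -115703874622/299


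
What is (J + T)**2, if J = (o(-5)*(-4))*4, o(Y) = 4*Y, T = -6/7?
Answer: 4990756/49 ≈ 1.0185e+5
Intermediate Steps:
T = -6/7 (T = -6*1/7 = -6/7 ≈ -0.85714)
J = 320 (J = ((4*(-5))*(-4))*4 = -20*(-4)*4 = 80*4 = 320)
(J + T)**2 = (320 - 6/7)**2 = (2234/7)**2 = 4990756/49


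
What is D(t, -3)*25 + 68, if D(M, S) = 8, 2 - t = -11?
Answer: 268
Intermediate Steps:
t = 13 (t = 2 - 1*(-11) = 2 + 11 = 13)
D(t, -3)*25 + 68 = 8*25 + 68 = 200 + 68 = 268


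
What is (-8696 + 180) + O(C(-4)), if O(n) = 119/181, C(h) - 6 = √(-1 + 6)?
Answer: -1541277/181 ≈ -8515.3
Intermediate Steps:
C(h) = 6 + √5 (C(h) = 6 + √(-1 + 6) = 6 + √5)
O(n) = 119/181 (O(n) = 119*(1/181) = 119/181)
(-8696 + 180) + O(C(-4)) = (-8696 + 180) + 119/181 = -8516 + 119/181 = -1541277/181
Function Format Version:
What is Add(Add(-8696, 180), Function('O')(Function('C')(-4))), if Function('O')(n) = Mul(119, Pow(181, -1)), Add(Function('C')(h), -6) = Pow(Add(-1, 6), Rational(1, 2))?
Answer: Rational(-1541277, 181) ≈ -8515.3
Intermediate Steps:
Function('C')(h) = Add(6, Pow(5, Rational(1, 2))) (Function('C')(h) = Add(6, Pow(Add(-1, 6), Rational(1, 2))) = Add(6, Pow(5, Rational(1, 2))))
Function('O')(n) = Rational(119, 181) (Function('O')(n) = Mul(119, Rational(1, 181)) = Rational(119, 181))
Add(Add(-8696, 180), Function('O')(Function('C')(-4))) = Add(Add(-8696, 180), Rational(119, 181)) = Add(-8516, Rational(119, 181)) = Rational(-1541277, 181)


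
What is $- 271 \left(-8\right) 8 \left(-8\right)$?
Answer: $-138752$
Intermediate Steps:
$- 271 \left(-8\right) 8 \left(-8\right) = - 271 \left(\left(-64\right) \left(-8\right)\right) = \left(-271\right) 512 = -138752$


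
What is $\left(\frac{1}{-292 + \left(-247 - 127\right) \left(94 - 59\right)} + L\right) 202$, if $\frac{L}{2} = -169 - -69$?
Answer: $- \frac{270316501}{6691} \approx -40400.0$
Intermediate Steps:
$L = -200$ ($L = 2 \left(-169 - -69\right) = 2 \left(-169 + 69\right) = 2 \left(-100\right) = -200$)
$\left(\frac{1}{-292 + \left(-247 - 127\right) \left(94 - 59\right)} + L\right) 202 = \left(\frac{1}{-292 + \left(-247 - 127\right) \left(94 - 59\right)} - 200\right) 202 = \left(\frac{1}{-292 - 13090} - 200\right) 202 = \left(\frac{1}{-13382} - 200\right) 202 = \left(- \frac{1}{13382} - 200\right) 202 = \left(- \frac{2676401}{13382}\right) 202 = - \frac{270316501}{6691}$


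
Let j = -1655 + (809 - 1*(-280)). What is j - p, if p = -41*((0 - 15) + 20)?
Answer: -361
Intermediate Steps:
p = -205 (p = -41*(-15 + 20) = -41*5 = -205)
j = -566 (j = -1655 + (809 + 280) = -1655 + 1089 = -566)
j - p = -566 - 1*(-205) = -566 + 205 = -361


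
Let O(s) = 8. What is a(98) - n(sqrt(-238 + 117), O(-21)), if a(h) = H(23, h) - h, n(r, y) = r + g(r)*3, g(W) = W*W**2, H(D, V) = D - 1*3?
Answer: -78 + 3982*I ≈ -78.0 + 3982.0*I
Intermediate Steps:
H(D, V) = -3 + D (H(D, V) = D - 3 = -3 + D)
g(W) = W**3
n(r, y) = r + 3*r**3 (n(r, y) = r + r**3*3 = r + 3*r**3)
a(h) = 20 - h (a(h) = (-3 + 23) - h = 20 - h)
a(98) - n(sqrt(-238 + 117), O(-21)) = (20 - 1*98) - (sqrt(-238 + 117) + 3*(sqrt(-238 + 117))**3) = (20 - 98) - (sqrt(-121) + 3*(sqrt(-121))**3) = -78 - (11*I + 3*(11*I)**3) = -78 - (11*I + 3*(-1331*I)) = -78 - (11*I - 3993*I) = -78 - (-3982)*I = -78 + 3982*I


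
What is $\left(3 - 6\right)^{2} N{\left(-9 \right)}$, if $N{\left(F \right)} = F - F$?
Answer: $0$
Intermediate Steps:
$N{\left(F \right)} = 0$
$\left(3 - 6\right)^{2} N{\left(-9 \right)} = \left(3 - 6\right)^{2} \cdot 0 = \left(-3\right)^{2} \cdot 0 = 9 \cdot 0 = 0$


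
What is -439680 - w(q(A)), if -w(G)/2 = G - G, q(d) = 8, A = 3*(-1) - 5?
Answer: -439680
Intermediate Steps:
A = -8 (A = -3 - 5 = -8)
w(G) = 0 (w(G) = -2*(G - G) = -2*0 = 0)
-439680 - w(q(A)) = -439680 - 1*0 = -439680 + 0 = -439680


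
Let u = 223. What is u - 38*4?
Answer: 71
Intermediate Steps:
u - 38*4 = 223 - 38*4 = 223 - 152 = 71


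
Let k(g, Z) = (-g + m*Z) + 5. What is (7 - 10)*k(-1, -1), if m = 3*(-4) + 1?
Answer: -51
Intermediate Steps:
m = -11 (m = -12 + 1 = -11)
k(g, Z) = 5 - g - 11*Z (k(g, Z) = (-g - 11*Z) + 5 = 5 - g - 11*Z)
(7 - 10)*k(-1, -1) = (7 - 10)*(5 - 1*(-1) - 11*(-1)) = -3*(5 + 1 + 11) = -3*17 = -51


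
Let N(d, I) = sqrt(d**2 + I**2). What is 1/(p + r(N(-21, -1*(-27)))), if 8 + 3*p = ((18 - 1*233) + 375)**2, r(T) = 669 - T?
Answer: 6369/58591867 + 27*sqrt(130)/761694271 ≈ 0.00010911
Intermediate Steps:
N(d, I) = sqrt(I**2 + d**2)
p = 25592/3 (p = -8/3 + ((18 - 1*233) + 375)**2/3 = -8/3 + ((18 - 233) + 375)**2/3 = -8/3 + (-215 + 375)**2/3 = -8/3 + (1/3)*160**2 = -8/3 + (1/3)*25600 = -8/3 + 25600/3 = 25592/3 ≈ 8530.7)
1/(p + r(N(-21, -1*(-27)))) = 1/(25592/3 + (669 - sqrt((-1*(-27))**2 + (-21)**2))) = 1/(25592/3 + (669 - sqrt(27**2 + 441))) = 1/(25592/3 + (669 - sqrt(729 + 441))) = 1/(25592/3 + (669 - sqrt(1170))) = 1/(25592/3 + (669 - 3*sqrt(130))) = 1/(27599/3 - 3*sqrt(130))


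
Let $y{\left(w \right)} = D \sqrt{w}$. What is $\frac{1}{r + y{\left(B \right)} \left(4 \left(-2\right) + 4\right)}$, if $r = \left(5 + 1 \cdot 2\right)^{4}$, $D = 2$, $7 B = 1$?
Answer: $\frac{16807}{40353543} + \frac{8 \sqrt{7}}{40353543} \approx 0.00041702$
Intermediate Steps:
$B = \frac{1}{7}$ ($B = \frac{1}{7} \cdot 1 = \frac{1}{7} \approx 0.14286$)
$y{\left(w \right)} = 2 \sqrt{w}$
$r = 2401$ ($r = \left(5 + 2\right)^{4} = 7^{4} = 2401$)
$\frac{1}{r + y{\left(B \right)} \left(4 \left(-2\right) + 4\right)} = \frac{1}{2401 + \frac{2}{\sqrt{7}} \left(4 \left(-2\right) + 4\right)} = \frac{1}{2401 + 2 \frac{\sqrt{7}}{7} \left(-8 + 4\right)} = \frac{1}{2401 + \frac{2 \sqrt{7}}{7} \left(-4\right)} = \frac{1}{2401 - \frac{8 \sqrt{7}}{7}}$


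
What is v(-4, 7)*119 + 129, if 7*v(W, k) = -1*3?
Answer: 78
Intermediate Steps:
v(W, k) = -3/7 (v(W, k) = (-1*3)/7 = (⅐)*(-3) = -3/7)
v(-4, 7)*119 + 129 = -3/7*119 + 129 = -51 + 129 = 78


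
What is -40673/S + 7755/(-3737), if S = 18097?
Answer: -292337236/67628489 ≈ -4.3227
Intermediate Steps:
-40673/S + 7755/(-3737) = -40673/18097 + 7755/(-3737) = -40673*1/18097 + 7755*(-1/3737) = -40673/18097 - 7755/3737 = -292337236/67628489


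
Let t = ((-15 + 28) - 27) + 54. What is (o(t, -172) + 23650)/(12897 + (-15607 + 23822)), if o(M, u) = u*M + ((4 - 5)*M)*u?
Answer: 11825/10556 ≈ 1.1202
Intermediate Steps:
t = 40 (t = (13 - 27) + 54 = -14 + 54 = 40)
o(M, u) = 0 (o(M, u) = M*u + (-M)*u = M*u - M*u = 0)
(o(t, -172) + 23650)/(12897 + (-15607 + 23822)) = (0 + 23650)/(12897 + (-15607 + 23822)) = 23650/(12897 + 8215) = 23650/21112 = 23650*(1/21112) = 11825/10556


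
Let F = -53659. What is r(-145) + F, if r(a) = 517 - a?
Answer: -52997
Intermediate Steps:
r(-145) + F = (517 - 1*(-145)) - 53659 = (517 + 145) - 53659 = 662 - 53659 = -52997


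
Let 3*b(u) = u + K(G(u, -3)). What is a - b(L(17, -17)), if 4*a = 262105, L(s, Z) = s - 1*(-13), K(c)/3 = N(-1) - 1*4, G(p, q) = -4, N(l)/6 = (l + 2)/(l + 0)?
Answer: 262105/4 ≈ 65526.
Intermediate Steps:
N(l) = 6*(2 + l)/l (N(l) = 6*((l + 2)/(l + 0)) = 6*((2 + l)/l) = 6*(2 + l)/l)
K(c) = -30 (K(c) = 3*((6 + 12/(-1)) - 1*4) = 3*((6 + 12*(-1)) - 4) = 3*((6 - 12) - 4) = 3*(-6 - 4) = 3*(-10) = -30)
L(s, Z) = 13 + s (L(s, Z) = s + 13 = 13 + s)
a = 262105/4 (a = (¼)*262105 = 262105/4 ≈ 65526.)
b(u) = -10 + u/3 (b(u) = (u - 30)/3 = (-30 + u)/3 = -10 + u/3)
a - b(L(17, -17)) = 262105/4 - (-10 + (13 + 17)/3) = 262105/4 - (-10 + (⅓)*30) = 262105/4 - (-10 + 10) = 262105/4 - 1*0 = 262105/4 + 0 = 262105/4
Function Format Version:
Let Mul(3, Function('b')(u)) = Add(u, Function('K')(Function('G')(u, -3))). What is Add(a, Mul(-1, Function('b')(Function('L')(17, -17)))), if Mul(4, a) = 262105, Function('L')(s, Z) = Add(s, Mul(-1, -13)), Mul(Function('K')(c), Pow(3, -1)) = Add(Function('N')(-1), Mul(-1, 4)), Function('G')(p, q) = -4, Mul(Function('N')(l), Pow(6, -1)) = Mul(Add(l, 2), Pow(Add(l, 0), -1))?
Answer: Rational(262105, 4) ≈ 65526.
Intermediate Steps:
Function('N')(l) = Mul(6, Pow(l, -1), Add(2, l)) (Function('N')(l) = Mul(6, Mul(Add(l, 2), Pow(Add(l, 0), -1))) = Mul(6, Mul(Add(2, l), Pow(l, -1))) = Mul(6, Mul(Pow(l, -1), Add(2, l))) = Mul(6, Pow(l, -1), Add(2, l)))
Function('K')(c) = -30 (Function('K')(c) = Mul(3, Add(Add(6, Mul(12, Pow(-1, -1))), Mul(-1, 4))) = Mul(3, Add(Add(6, Mul(12, -1)), -4)) = Mul(3, Add(Add(6, -12), -4)) = Mul(3, Add(-6, -4)) = Mul(3, -10) = -30)
Function('L')(s, Z) = Add(13, s) (Function('L')(s, Z) = Add(s, 13) = Add(13, s))
a = Rational(262105, 4) (a = Mul(Rational(1, 4), 262105) = Rational(262105, 4) ≈ 65526.)
Function('b')(u) = Add(-10, Mul(Rational(1, 3), u)) (Function('b')(u) = Mul(Rational(1, 3), Add(u, -30)) = Mul(Rational(1, 3), Add(-30, u)) = Add(-10, Mul(Rational(1, 3), u)))
Add(a, Mul(-1, Function('b')(Function('L')(17, -17)))) = Add(Rational(262105, 4), Mul(-1, Add(-10, Mul(Rational(1, 3), Add(13, 17))))) = Add(Rational(262105, 4), Mul(-1, Add(-10, Mul(Rational(1, 3), 30)))) = Add(Rational(262105, 4), Mul(-1, Add(-10, 10))) = Add(Rational(262105, 4), Mul(-1, 0)) = Add(Rational(262105, 4), 0) = Rational(262105, 4)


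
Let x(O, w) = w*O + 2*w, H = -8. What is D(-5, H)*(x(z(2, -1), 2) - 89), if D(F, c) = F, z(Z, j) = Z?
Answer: 405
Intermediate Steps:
x(O, w) = 2*w + O*w (x(O, w) = O*w + 2*w = 2*w + O*w)
D(-5, H)*(x(z(2, -1), 2) - 89) = -5*(2*(2 + 2) - 89) = -5*(2*4 - 89) = -5*(8 - 89) = -5*(-81) = 405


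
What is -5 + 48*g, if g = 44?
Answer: 2107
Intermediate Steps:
-5 + 48*g = -5 + 48*44 = -5 + 2112 = 2107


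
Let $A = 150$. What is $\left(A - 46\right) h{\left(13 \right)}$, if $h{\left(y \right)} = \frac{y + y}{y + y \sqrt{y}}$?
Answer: $- \frac{52}{3} + \frac{52 \sqrt{13}}{3} \approx 45.163$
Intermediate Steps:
$h{\left(y \right)} = \frac{2 y}{y + y^{\frac{3}{2}}}$
$\left(A - 46\right) h{\left(13 \right)} = \left(150 - 46\right) 2 \cdot 13 \frac{1}{13 + 13^{\frac{3}{2}}} = 104 \cdot 2 \cdot 13 \frac{1}{13 + 13 \sqrt{13}} = 104 \frac{26}{13 + 13 \sqrt{13}} = \frac{2704}{13 + 13 \sqrt{13}}$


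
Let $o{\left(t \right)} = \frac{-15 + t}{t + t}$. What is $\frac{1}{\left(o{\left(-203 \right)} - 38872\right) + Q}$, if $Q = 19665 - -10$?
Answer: $- \frac{203}{3896882} \approx -5.2093 \cdot 10^{-5}$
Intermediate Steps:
$o{\left(t \right)} = \frac{-15 + t}{2 t}$
$Q = 19675$ ($Q = 19665 + 10 = 19675$)
$\frac{1}{\left(o{\left(-203 \right)} - 38872\right) + Q} = \frac{1}{\left(\frac{-15 - 203}{2 \left(-203\right)} - 38872\right) + 19675} = \frac{1}{\left(\frac{1}{2} \left(- \frac{1}{203}\right) \left(-218\right) - 38872\right) + 19675} = \frac{1}{\left(\frac{109}{203} - 38872\right) + 19675} = \frac{1}{- \frac{7890907}{203} + 19675} = \frac{1}{- \frac{3896882}{203}} = - \frac{203}{3896882}$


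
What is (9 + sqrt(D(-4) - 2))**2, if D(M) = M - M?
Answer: (9 + I*sqrt(2))**2 ≈ 79.0 + 25.456*I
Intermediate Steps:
D(M) = 0
(9 + sqrt(D(-4) - 2))**2 = (9 + sqrt(0 - 2))**2 = (9 + sqrt(-2))**2 = (9 + I*sqrt(2))**2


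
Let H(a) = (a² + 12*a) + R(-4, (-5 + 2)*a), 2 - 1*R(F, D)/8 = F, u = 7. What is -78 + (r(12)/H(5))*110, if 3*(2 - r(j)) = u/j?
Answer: -183157/2394 ≈ -76.507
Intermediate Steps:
r(j) = 2 - 7/(3*j)
R(F, D) = 16 - 8*F
H(a) = 48 + a² + 12*a (H(a) = (a² + 12*a) + (16 - 8*(-4)) = (a² + 12*a) + (16 + 32) = (a² + 12*a) + 48 = 48 + a² + 12*a)
-78 + (r(12)/H(5))*110 = -78 + ((2 - 7/3/12)/(48 + 5² + 12*5))*110 = -78 + ((2 - 7/3*1/12)/(48 + 25 + 60))*110 = -78 + ((2 - 7/36)/133)*110 = -78 + ((65/36)*(1/133))*110 = -78 + (65/4788)*110 = -78 + 3575/2394 = -183157/2394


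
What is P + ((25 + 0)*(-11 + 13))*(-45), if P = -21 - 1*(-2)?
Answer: -2269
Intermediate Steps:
P = -19 (P = -21 + 2 = -19)
P + ((25 + 0)*(-11 + 13))*(-45) = -19 + ((25 + 0)*(-11 + 13))*(-45) = -19 + (25*2)*(-45) = -19 + 50*(-45) = -19 - 2250 = -2269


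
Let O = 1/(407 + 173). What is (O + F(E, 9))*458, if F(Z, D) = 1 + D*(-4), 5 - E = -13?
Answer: -4648471/290 ≈ -16029.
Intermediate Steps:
E = 18 (E = 5 - 1*(-13) = 5 + 13 = 18)
O = 1/580 ≈ 0.0017241
F(Z, D) = 1 - 4*D
(O + F(E, 9))*458 = (1/580 + (1 - 4*9))*458 = (1/580 + (1 - 36))*458 = (1/580 - 35)*458 = -20299/580*458 = -4648471/290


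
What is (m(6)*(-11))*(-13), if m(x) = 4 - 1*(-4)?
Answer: 1144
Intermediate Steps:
m(x) = 8 (m(x) = 4 + 4 = 8)
(m(6)*(-11))*(-13) = (8*(-11))*(-13) = -88*(-13) = 1144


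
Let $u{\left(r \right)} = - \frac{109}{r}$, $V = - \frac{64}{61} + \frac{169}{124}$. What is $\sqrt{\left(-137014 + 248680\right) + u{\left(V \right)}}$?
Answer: $\frac{\sqrt{626849169366}}{2373} \approx 333.64$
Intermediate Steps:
$V = \frac{2373}{7564}$ ($V = \left(-64\right) \frac{1}{61} + 169 \cdot \frac{1}{124} = - \frac{64}{61} + \frac{169}{124} = \frac{2373}{7564} \approx 0.31372$)
$\sqrt{\left(-137014 + 248680\right) + u{\left(V \right)}} = \sqrt{\left(-137014 + 248680\right) - \frac{109}{\frac{2373}{7564}}} = \sqrt{111666 - \frac{824476}{2373}} = \sqrt{\frac{264158942}{2373}} = \frac{\sqrt{626849169366}}{2373}$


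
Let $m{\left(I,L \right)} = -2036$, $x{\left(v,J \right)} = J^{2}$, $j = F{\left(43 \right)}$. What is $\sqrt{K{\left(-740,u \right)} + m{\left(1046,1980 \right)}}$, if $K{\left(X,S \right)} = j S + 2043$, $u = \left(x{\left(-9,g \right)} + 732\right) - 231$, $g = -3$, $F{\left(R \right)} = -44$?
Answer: $i \sqrt{22433} \approx 149.78 i$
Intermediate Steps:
$j = -44$
$u = 510$ ($u = \left(\left(-3\right)^{2} + 732\right) - 231 = \left(9 + 732\right) - 231 = 741 - 231 = 510$)
$K{\left(X,S \right)} = 2043 - 44 S$ ($K{\left(X,S \right)} = - 44 S + 2043 = 2043 - 44 S$)
$\sqrt{K{\left(-740,u \right)} + m{\left(1046,1980 \right)}} = \sqrt{\left(2043 - 22440\right) - 2036} = \sqrt{-20397 - 2036} = \sqrt{-22433} = i \sqrt{22433}$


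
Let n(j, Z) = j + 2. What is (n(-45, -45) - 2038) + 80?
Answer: -2001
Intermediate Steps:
n(j, Z) = 2 + j
(n(-45, -45) - 2038) + 80 = ((2 - 45) - 2038) + 80 = (-43 - 2038) + 80 = -2081 + 80 = -2001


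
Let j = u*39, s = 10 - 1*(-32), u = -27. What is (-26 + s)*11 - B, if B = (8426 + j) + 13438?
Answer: -20635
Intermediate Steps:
s = 42 (s = 10 + 32 = 42)
j = -1053 (j = -27*39 = -1053)
B = 20811 (B = (8426 - 1053) + 13438 = 7373 + 13438 = 20811)
(-26 + s)*11 - B = (-26 + 42)*11 - 1*20811 = 16*11 - 20811 = 176 - 20811 = -20635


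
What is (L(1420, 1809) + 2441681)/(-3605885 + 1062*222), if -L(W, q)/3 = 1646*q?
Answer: 6491161/3370121 ≈ 1.9261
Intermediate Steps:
L(W, q) = -4938*q
(L(1420, 1809) + 2441681)/(-3605885 + 1062*222) = (-4938*1809 + 2441681)/(-3605885 + 1062*222) = (-8932842 + 2441681)/(-3605885 + 235764) = -6491161/(-3370121) = -6491161*(-1/3370121) = 6491161/3370121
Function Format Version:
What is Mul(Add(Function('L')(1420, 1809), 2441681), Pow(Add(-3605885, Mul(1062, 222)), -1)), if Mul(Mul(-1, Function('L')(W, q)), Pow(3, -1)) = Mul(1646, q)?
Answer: Rational(6491161, 3370121) ≈ 1.9261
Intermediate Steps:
Function('L')(W, q) = Mul(-4938, q) (Function('L')(W, q) = Mul(-3, Mul(1646, q)) = Mul(-4938, q))
Mul(Add(Function('L')(1420, 1809), 2441681), Pow(Add(-3605885, Mul(1062, 222)), -1)) = Mul(Add(Mul(-4938, 1809), 2441681), Pow(Add(-3605885, Mul(1062, 222)), -1)) = Mul(Add(-8932842, 2441681), Pow(Add(-3605885, 235764), -1)) = Mul(-6491161, Pow(-3370121, -1)) = Mul(-6491161, Rational(-1, 3370121)) = Rational(6491161, 3370121)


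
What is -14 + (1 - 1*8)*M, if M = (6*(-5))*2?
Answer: 406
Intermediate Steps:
M = -60 (M = -30*2 = -60)
-14 + (1 - 1*8)*M = -14 + (1 - 1*8)*(-60) = -14 + (1 - 8)*(-60) = -14 - 7*(-60) = -14 + 420 = 406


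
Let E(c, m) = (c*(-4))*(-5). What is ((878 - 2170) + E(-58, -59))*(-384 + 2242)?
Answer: -4555816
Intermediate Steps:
E(c, m) = 20*c (E(c, m) = -4*c*(-5) = 20*c)
((878 - 2170) + E(-58, -59))*(-384 + 2242) = ((878 - 2170) + 20*(-58))*(-384 + 2242) = (-1292 - 1160)*1858 = -2452*1858 = -4555816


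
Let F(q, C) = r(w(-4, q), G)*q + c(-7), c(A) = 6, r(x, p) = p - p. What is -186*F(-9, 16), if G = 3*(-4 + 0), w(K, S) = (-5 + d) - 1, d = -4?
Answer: -1116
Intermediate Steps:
w(K, S) = -10 (w(K, S) = (-5 - 4) - 1 = -9 - 1 = -10)
G = -12 (G = 3*(-4) = -12)
r(x, p) = 0
F(q, C) = 6 (F(q, C) = 0*q + 6 = 0 + 6 = 6)
-186*F(-9, 16) = -186*6 = -1116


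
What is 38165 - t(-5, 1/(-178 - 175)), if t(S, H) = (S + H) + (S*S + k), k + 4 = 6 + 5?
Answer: 13462715/353 ≈ 38138.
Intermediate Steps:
k = 7 (k = -4 + (6 + 5) = -4 + 11 = 7)
t(S, H) = 7 + H + S + S² (t(S, H) = (S + H) + (S*S + 7) = (H + S) + (S² + 7) = (H + S) + (7 + S²) = 7 + H + S + S²)
38165 - t(-5, 1/(-178 - 175)) = 38165 - (7 + 1/(-178 - 175) - 5 + (-5)²) = 38165 - (7 + 1/(-353) - 5 + 25) = 38165 - (7 - 1/353 - 5 + 25) = 38165 - 1*9530/353 = 38165 - 9530/353 = 13462715/353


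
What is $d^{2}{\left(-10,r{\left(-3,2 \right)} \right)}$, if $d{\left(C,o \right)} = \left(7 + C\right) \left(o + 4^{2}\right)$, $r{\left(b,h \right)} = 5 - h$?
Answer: $3249$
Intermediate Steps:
$d{\left(C,o \right)} = \left(7 + C\right) \left(16 + o\right)$ ($d{\left(C,o \right)} = \left(7 + C\right) \left(o + 16\right) = \left(7 + C\right) \left(16 + o\right)$)
$d^{2}{\left(-10,r{\left(-3,2 \right)} \right)} = \left(112 + 7 \left(5 - 2\right) + 16 \left(-10\right) - 10 \left(5 - 2\right)\right)^{2} = \left(112 + 7 \left(5 - 2\right) - 160 - 10 \left(5 - 2\right)\right)^{2} = \left(112 + 7 \cdot 3 - 160 - 30\right)^{2} = \left(112 + 21 - 160 - 30\right)^{2} = \left(-57\right)^{2} = 3249$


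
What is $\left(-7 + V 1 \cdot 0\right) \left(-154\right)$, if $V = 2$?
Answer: $1078$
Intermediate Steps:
$\left(-7 + V 1 \cdot 0\right) \left(-154\right) = \left(-7 + 2 \cdot 1 \cdot 0\right) \left(-154\right) = \left(-7 + 2 \cdot 0\right) \left(-154\right) = \left(-7 + 0\right) \left(-154\right) = \left(-7\right) \left(-154\right) = 1078$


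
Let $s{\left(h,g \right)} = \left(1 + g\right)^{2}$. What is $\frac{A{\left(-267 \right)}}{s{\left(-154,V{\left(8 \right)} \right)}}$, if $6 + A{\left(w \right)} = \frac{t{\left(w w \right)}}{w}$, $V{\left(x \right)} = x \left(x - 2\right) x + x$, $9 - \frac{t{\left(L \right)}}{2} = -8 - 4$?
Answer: $- \frac{548}{13745961} \approx -3.9866 \cdot 10^{-5}$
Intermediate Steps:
$t{\left(L \right)} = 42$ ($t{\left(L \right)} = 18 - 2 \left(-8 - 4\right) = 18 - -24 = 18 + 24 = 42$)
$V{\left(x \right)} = x + x^{2} \left(-2 + x\right)$ ($V{\left(x \right)} = x \left(-2 + x\right) x + x = x^{2} \left(-2 + x\right) + x = x + x^{2} \left(-2 + x\right)$)
$A{\left(w \right)} = -6 + \frac{42}{w}$
$\frac{A{\left(-267 \right)}}{s{\left(-154,V{\left(8 \right)} \right)}} = \frac{-6 + \frac{42}{-267}}{\left(1 + 8 \left(1 + 8^{2} - 16\right)\right)^{2}} = \frac{-6 + 42 \left(- \frac{1}{267}\right)}{\left(1 + 8 \left(1 + 64 - 16\right)\right)^{2}} = \frac{-6 - \frac{14}{89}}{\left(1 + 8 \cdot 49\right)^{2}} = - \frac{548}{89 \left(1 + 392\right)^{2}} = - \frac{548}{89 \cdot 393^{2}} = - \frac{548}{89 \cdot 154449} = \left(- \frac{548}{89}\right) \frac{1}{154449} = - \frac{548}{13745961}$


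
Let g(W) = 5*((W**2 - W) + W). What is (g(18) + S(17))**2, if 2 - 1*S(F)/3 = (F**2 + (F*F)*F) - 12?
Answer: 194435136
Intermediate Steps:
S(F) = 42 - 3*F**2 - 3*F**3 (S(F) = 6 - 3*((F**2 + (F*F)*F) - 12) = 6 - 3*((F**2 + F**2*F) - 12) = 6 - 3*((F**2 + F**3) - 12) = 6 - 3*(-12 + F**2 + F**3) = 6 + (36 - 3*F**2 - 3*F**3) = 42 - 3*F**2 - 3*F**3)
g(W) = 5*W**2
(g(18) + S(17))**2 = (5*18**2 + (42 - 3*17**2 - 3*17**3))**2 = (5*324 + (42 - 3*289 - 3*4913))**2 = (1620 + (42 - 867 - 14739))**2 = (1620 - 15564)**2 = (-13944)**2 = 194435136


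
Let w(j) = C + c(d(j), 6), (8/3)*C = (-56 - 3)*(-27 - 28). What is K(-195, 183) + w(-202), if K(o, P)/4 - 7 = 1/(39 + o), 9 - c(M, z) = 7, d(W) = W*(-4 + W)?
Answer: 389017/312 ≈ 1246.8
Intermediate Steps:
c(M, z) = 2 (c(M, z) = 9 - 1*7 = 9 - 7 = 2)
C = 9735/8 (C = 3*((-56 - 3)*(-27 - 28))/8 = 3*(-59*(-55))/8 = (3/8)*3245 = 9735/8 ≈ 1216.9)
K(o, P) = 28 + 4/(39 + o)
w(j) = 9751/8 (w(j) = 9735/8 + 2 = 9751/8)
K(-195, 183) + w(-202) = 4*(274 + 7*(-195))/(39 - 195) + 9751/8 = 4*(274 - 1365)/(-156) + 9751/8 = 4*(-1/156)*(-1091) + 9751/8 = 1091/39 + 9751/8 = 389017/312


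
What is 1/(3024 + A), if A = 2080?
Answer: 1/5104 ≈ 0.00019592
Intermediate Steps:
1/(3024 + A) = 1/(3024 + 2080) = 1/5104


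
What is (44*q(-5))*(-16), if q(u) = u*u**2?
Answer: 88000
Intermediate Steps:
q(u) = u**3
(44*q(-5))*(-16) = (44*(-5)**3)*(-16) = (44*(-125))*(-16) = -5500*(-16) = 88000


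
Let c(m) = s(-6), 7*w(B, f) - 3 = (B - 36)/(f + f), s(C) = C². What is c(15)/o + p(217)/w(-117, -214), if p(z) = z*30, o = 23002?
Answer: 74771689942/5508979 ≈ 13573.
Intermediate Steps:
w(B, f) = 3/7 + (-36 + B)/(14*f) (w(B, f) = 3/7 + ((B - 36)/(f + f))/7 = 3/7 + ((-36 + B)/((2*f)))/7 = 3/7 + ((-36 + B)*(1/(2*f)))/7 = 3/7 + ((-36 + B)/(2*f))/7 = 3/7 + (-36 + B)/(14*f))
p(z) = 30*z
c(m) = 36 (c(m) = (-6)² = 36)
c(15)/o + p(217)/w(-117, -214) = 36/23002 + (30*217)/(((1/14)*(-36 - 117 + 6*(-214))/(-214))) = 36*(1/23002) + 6510/(((1/14)*(-1/214)*(-36 - 117 - 1284))) = 18/11501 + 6510/(((1/14)*(-1/214)*(-1437))) = 18/11501 + 6510/(1437/2996) = 18/11501 + 6510*(2996/1437) = 18/11501 + 6501320/479 = 74771689942/5508979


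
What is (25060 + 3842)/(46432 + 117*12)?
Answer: 14451/23918 ≈ 0.60419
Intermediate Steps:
(25060 + 3842)/(46432 + 117*12) = 28902/(46432 + 1404) = 28902/47836 = 28902*(1/47836) = 14451/23918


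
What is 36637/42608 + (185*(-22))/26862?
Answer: 995981/1406064 ≈ 0.70835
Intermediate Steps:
36637/42608 + (185*(-22))/26862 = 36637*(1/42608) - 4070*1/26862 = 36637/42608 - 5/33 = 995981/1406064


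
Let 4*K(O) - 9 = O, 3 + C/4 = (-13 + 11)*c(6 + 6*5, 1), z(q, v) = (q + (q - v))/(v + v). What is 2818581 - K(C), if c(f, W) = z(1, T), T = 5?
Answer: 56371623/20 ≈ 2.8186e+6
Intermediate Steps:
z(q, v) = (-v + 2*q)/(2*v) (z(q, v) = (-v + 2*q)/((2*v)) = (-v + 2*q)*(1/(2*v)) = (-v + 2*q)/(2*v))
c(f, W) = -3/10 (c(f, W) = (1 - ½*5)/5 = (1 - 5/2)/5 = (⅕)*(-3/2) = -3/10)
C = -48/5 (C = -12 + 4*((-13 + 11)*(-3/10)) = -12 + 4*(-2*(-3/10)) = -12 + 4*(⅗) = -12 + 12/5 = -48/5 ≈ -9.6000)
K(O) = 9/4 + O/4
2818581 - K(C) = 2818581 - (9/4 + (¼)*(-48/5)) = 2818581 - (9/4 - 12/5) = 2818581 - 1*(-3/20) = 2818581 + 3/20 = 56371623/20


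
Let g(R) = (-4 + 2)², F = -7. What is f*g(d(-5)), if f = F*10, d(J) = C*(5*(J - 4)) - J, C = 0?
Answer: -280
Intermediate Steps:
d(J) = -J (d(J) = 0*(5*(J - 4)) - J = 0*(5*(-4 + J)) - J = 0*(-20 + 5*J) - J = 0 - J = -J)
g(R) = 4 (g(R) = (-2)² = 4)
f = -70 (f = -7*10 = -70)
f*g(d(-5)) = -70*4 = -280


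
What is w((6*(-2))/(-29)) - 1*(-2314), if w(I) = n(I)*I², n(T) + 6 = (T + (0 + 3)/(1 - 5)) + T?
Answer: 56411414/24389 ≈ 2313.0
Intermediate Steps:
n(T) = -27/4 + 2*T (n(T) = -6 + ((T + (0 + 3)/(1 - 5)) + T) = -6 + ((T + 3/(-4)) + T) = -6 + ((T + 3*(-¼)) + T) = -6 + ((T - ¾) + T) = -6 + ((-¾ + T) + T) = -6 + (-¾ + 2*T) = -27/4 + 2*T)
w(I) = I²*(-27/4 + 2*I) (w(I) = (-27/4 + 2*I)*I² = I²*(-27/4 + 2*I))
w((6*(-2))/(-29)) - 1*(-2314) = ((6*(-2))/(-29))²*(-27 + 8*((6*(-2))/(-29)))/4 - 1*(-2314) = (-12*(-1/29))²*(-27 + 8*(-12*(-1/29)))/4 + 2314 = (12/29)²*(-27 + 8*(12/29))/4 + 2314 = (¼)*(144/841)*(-27 + 96/29) + 2314 = (¼)*(144/841)*(-687/29) + 2314 = -24732/24389 + 2314 = 56411414/24389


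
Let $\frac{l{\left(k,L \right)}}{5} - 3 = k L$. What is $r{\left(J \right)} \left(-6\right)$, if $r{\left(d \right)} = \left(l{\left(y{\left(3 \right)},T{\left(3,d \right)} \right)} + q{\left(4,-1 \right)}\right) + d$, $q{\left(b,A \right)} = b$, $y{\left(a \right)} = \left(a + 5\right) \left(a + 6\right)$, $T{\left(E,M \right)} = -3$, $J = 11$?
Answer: $6300$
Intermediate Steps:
$y{\left(a \right)} = \left(5 + a\right) \left(6 + a\right)$
$l{\left(k,L \right)} = 15 + 5 L k$ ($l{\left(k,L \right)} = 15 + 5 k L = 15 + 5 L k$)
$r{\left(d \right)} = -1061 + d$ ($r{\left(d \right)} = \left(\left(15 + 5 \left(-3\right) \left(30 + 3^{2} + 11 \cdot 3\right)\right) + 4\right) + d = \left(\left(15 + 5 \left(-3\right) \left(30 + 9 + 33\right)\right) + 4\right) + d = \left(\left(15 + 5 \left(-3\right) 72\right) + 4\right) + d = \left(\left(15 - 1080\right) + 4\right) + d = \left(-1065 + 4\right) + d = -1061 + d$)
$r{\left(J \right)} \left(-6\right) = \left(-1061 + 11\right) \left(-6\right) = \left(-1050\right) \left(-6\right) = 6300$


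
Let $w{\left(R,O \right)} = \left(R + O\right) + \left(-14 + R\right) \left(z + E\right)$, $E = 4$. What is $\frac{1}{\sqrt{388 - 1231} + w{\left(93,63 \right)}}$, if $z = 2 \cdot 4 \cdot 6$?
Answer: $\frac{4264}{18182539} - \frac{i \sqrt{843}}{18182539} \approx 0.00023451 - 1.5968 \cdot 10^{-6} i$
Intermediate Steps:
$z = 48$ ($z = 8 \cdot 6 = 48$)
$w{\left(R,O \right)} = -728 + O + 53 R$ ($w{\left(R,O \right)} = \left(R + O\right) + \left(-14 + R\right) \left(48 + 4\right) = \left(O + R\right) + \left(-14 + R\right) 52 = \left(O + R\right) + \left(-728 + 52 R\right) = -728 + O + 53 R$)
$\frac{1}{\sqrt{388 - 1231} + w{\left(93,63 \right)}} = \frac{1}{\sqrt{388 - 1231} + \left(-728 + 63 + 53 \cdot 93\right)} = \frac{1}{\sqrt{-843} + \left(-728 + 63 + 4929\right)} = \frac{1}{i \sqrt{843} + 4264} = \frac{1}{4264 + i \sqrt{843}}$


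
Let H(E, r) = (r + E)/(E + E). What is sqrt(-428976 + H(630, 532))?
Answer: I*sqrt(386077570)/30 ≈ 654.96*I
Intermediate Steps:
H(E, r) = (E + r)/(2*E) (H(E, r) = (E + r)/((2*E)) = (E + r)*(1/(2*E)) = (E + r)/(2*E))
sqrt(-428976 + H(630, 532)) = sqrt(-428976 + (1/2)*(630 + 532)/630) = sqrt(-428976 + (1/2)*(1/630)*1162) = sqrt(-428976 + 83/90) = sqrt(-38607757/90) = I*sqrt(386077570)/30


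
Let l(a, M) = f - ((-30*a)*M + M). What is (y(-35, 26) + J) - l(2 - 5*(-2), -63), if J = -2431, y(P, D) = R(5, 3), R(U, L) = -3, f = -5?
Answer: 20188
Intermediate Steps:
y(P, D) = -3
l(a, M) = -5 - M + 30*M*a (l(a, M) = -5 - ((-30*a)*M + M) = -5 - (-30*M*a + M) = -5 - (M - 30*M*a) = -5 + (-M + 30*M*a) = -5 - M + 30*M*a)
(y(-35, 26) + J) - l(2 - 5*(-2), -63) = (-3 - 2431) - (-5 - 1*(-63) + 30*(-63)*(2 - 5*(-2))) = -2434 - (-5 + 63 + 30*(-63)*(2 + 10)) = -2434 - (-5 + 63 + 30*(-63)*12) = -2434 - (-5 + 63 - 22680) = -2434 - 1*(-22622) = -2434 + 22622 = 20188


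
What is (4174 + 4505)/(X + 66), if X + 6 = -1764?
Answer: -2893/568 ≈ -5.0933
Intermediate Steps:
X = -1770 (X = -6 - 1764 = -1770)
(4174 + 4505)/(X + 66) = (4174 + 4505)/(-1770 + 66) = 8679/(-1704) = 8679*(-1/1704) = -2893/568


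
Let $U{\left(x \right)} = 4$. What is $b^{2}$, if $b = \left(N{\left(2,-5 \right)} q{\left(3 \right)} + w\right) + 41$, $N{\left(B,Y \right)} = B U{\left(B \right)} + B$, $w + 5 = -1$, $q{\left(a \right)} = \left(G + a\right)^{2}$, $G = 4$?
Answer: $275625$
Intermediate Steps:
$q{\left(a \right)} = \left(4 + a\right)^{2}$
$w = -6$ ($w = -5 - 1 = -6$)
$N{\left(B,Y \right)} = 5 B$ ($N{\left(B,Y \right)} = B 4 + B = 4 B + B = 5 B$)
$b = 525$ ($b = \left(5 \cdot 2 \left(4 + 3\right)^{2} - 6\right) + 41 = \left(10 \cdot 7^{2} - 6\right) + 41 = \left(10 \cdot 49 - 6\right) + 41 = \left(490 - 6\right) + 41 = 484 + 41 = 525$)
$b^{2} = 525^{2} = 275625$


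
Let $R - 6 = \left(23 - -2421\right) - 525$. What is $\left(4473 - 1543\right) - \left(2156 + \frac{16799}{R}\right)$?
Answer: $\frac{1473151}{1925} \approx 765.27$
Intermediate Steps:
$R = 1925$ ($R = 6 + \left(\left(23 - -2421\right) - 525\right) = 6 + \left(\left(23 + 2421\right) - 525\right) = 6 + \left(2444 - 525\right) = 6 + 1919 = 1925$)
$\left(4473 - 1543\right) - \left(2156 + \frac{16799}{R}\right) = \left(4473 - 1543\right) - \left(2156 + \frac{16799}{1925}\right) = 2930 - \frac{4167099}{1925} = \frac{1473151}{1925}$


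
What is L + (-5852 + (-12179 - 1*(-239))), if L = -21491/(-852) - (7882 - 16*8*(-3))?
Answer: -22179925/852 ≈ -26033.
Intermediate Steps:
L = -7021141/852 (L = -21491*(-1/852) - (7882 - 128*(-3)) = 21491/852 - (7882 + 384) = 21491/852 - 1*8266 = 21491/852 - 8266 = -7021141/852 ≈ -8240.8)
L + (-5852 + (-12179 - 1*(-239))) = -7021141/852 + (-5852 + (-12179 - 1*(-239))) = -7021141/852 + (-5852 + (-12179 + 239)) = -7021141/852 + (-5852 - 11940) = -7021141/852 - 17792 = -22179925/852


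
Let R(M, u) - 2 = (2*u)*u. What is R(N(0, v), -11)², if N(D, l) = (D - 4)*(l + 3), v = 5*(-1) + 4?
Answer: 59536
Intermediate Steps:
v = -1 (v = -5 + 4 = -1)
N(D, l) = (-4 + D)*(3 + l)
R(M, u) = 2 + 2*u² (R(M, u) = 2 + (2*u)*u = 2 + 2*u²)
R(N(0, v), -11)² = (2 + 2*(-11)²)² = (2 + 2*121)² = (2 + 242)² = 244² = 59536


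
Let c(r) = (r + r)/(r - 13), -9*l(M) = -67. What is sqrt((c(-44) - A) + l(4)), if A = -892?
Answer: sqrt(2927311)/57 ≈ 30.016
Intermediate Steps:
l(M) = 67/9 (l(M) = -1/9*(-67) = 67/9)
c(r) = 2*r/(-13 + r) (c(r) = (2*r)/(-13 + r) = 2*r/(-13 + r))
sqrt((c(-44) - A) + l(4)) = sqrt((2*(-44)/(-13 - 44) - 1*(-892)) + 67/9) = sqrt((2*(-44)/(-57) + 892) + 67/9) = sqrt((2*(-44)*(-1/57) + 892) + 67/9) = sqrt((88/57 + 892) + 67/9) = sqrt(50932/57 + 67/9) = sqrt(154069/171) = sqrt(2927311)/57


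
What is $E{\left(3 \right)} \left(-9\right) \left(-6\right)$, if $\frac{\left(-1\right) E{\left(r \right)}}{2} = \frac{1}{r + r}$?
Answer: $-18$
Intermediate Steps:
$E{\left(r \right)} = - \frac{1}{r}$ ($E{\left(r \right)} = - \frac{2}{r + r} = - \frac{2}{2 r} = - 2 \frac{1}{2 r} = - \frac{1}{r}$)
$E{\left(3 \right)} \left(-9\right) \left(-6\right) = - \frac{1}{3} \left(-9\right) \left(-6\right) = \left(-1\right) \frac{1}{3} \left(-9\right) \left(-6\right) = \left(- \frac{1}{3}\right) \left(-9\right) \left(-6\right) = 3 \left(-6\right) = -18$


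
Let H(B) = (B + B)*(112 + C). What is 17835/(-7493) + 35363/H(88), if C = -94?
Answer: 208473679/23737824 ≈ 8.7823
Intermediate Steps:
H(B) = 36*B (H(B) = (B + B)*(112 - 94) = (2*B)*18 = 36*B)
17835/(-7493) + 35363/H(88) = 17835/(-7493) + 35363/((36*88)) = 17835*(-1/7493) + 35363/3168 = -17835/7493 + 35363*(1/3168) = -17835/7493 + 35363/3168 = 208473679/23737824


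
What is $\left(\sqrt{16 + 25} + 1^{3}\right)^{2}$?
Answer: $\left(1 + \sqrt{41}\right)^{2} \approx 54.806$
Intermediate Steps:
$\left(\sqrt{16 + 25} + 1^{3}\right)^{2} = \left(\sqrt{41} + 1\right)^{2} = \left(1 + \sqrt{41}\right)^{2}$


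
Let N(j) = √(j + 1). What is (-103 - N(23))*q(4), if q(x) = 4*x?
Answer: -1648 - 32*√6 ≈ -1726.4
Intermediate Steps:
N(j) = √(1 + j)
(-103 - N(23))*q(4) = (-103 - √(1 + 23))*(4*4) = (-103 - √24)*16 = (-103 - 2*√6)*16 = -1648 - 32*√6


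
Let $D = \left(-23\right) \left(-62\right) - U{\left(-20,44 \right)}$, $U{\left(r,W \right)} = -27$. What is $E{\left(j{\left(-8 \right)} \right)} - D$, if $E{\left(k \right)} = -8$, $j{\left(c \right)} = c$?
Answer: $-1461$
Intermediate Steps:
$D = 1453$ ($D = \left(-23\right) \left(-62\right) - -27 = 1426 + 27 = 1453$)
$E{\left(j{\left(-8 \right)} \right)} - D = -8 - 1453 = -1461$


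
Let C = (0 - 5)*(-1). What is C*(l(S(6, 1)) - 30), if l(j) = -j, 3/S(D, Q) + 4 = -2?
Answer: -295/2 ≈ -147.50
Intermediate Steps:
S(D, Q) = -½ (S(D, Q) = 3/(-4 - 2) = 3/(-6) = 3*(-⅙) = -½)
C = 5 (C = -5*(-1) = 5)
C*(l(S(6, 1)) - 30) = 5*(-1*(-½) - 30) = 5*(½ - 30) = 5*(-59/2) = -295/2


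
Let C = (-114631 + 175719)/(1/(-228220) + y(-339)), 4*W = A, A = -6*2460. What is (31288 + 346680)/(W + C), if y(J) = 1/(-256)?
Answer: -10794577096/446233492075 ≈ -0.024190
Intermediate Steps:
A = -14760
y(J) = -1/256
W = -3690 (W = (¼)*(-14760) = -3690)
C = -892256215040/57119 (C = (-114631 + 175719)/(1/(-228220) - 1/256) = 61088/(-1/228220 - 1/256) = 61088/(-57119/14606080) = 61088*(-14606080/57119) = -892256215040/57119 ≈ -1.5621e+7)
(31288 + 346680)/(W + C) = (31288 + 346680)/(-3690 - 892256215040/57119) = 377968/(-892466984150/57119) = 377968*(-57119/892466984150) = -10794577096/446233492075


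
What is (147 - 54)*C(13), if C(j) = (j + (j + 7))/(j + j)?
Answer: 3069/26 ≈ 118.04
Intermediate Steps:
C(j) = (7 + 2*j)/(2*j) (C(j) = (j + (7 + j))/((2*j)) = (7 + 2*j)*(1/(2*j)) = (7 + 2*j)/(2*j))
(147 - 54)*C(13) = (147 - 54)*((7/2 + 13)/13) = 93*((1/13)*(33/2)) = 93*(33/26) = 3069/26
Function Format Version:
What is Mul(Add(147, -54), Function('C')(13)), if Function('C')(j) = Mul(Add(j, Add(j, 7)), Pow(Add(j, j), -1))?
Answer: Rational(3069, 26) ≈ 118.04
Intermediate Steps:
Function('C')(j) = Mul(Rational(1, 2), Pow(j, -1), Add(7, Mul(2, j))) (Function('C')(j) = Mul(Add(j, Add(7, j)), Pow(Mul(2, j), -1)) = Mul(Add(7, Mul(2, j)), Mul(Rational(1, 2), Pow(j, -1))) = Mul(Rational(1, 2), Pow(j, -1), Add(7, Mul(2, j))))
Mul(Add(147, -54), Function('C')(13)) = Mul(Add(147, -54), Mul(Pow(13, -1), Add(Rational(7, 2), 13))) = Mul(93, Mul(Rational(1, 13), Rational(33, 2))) = Mul(93, Rational(33, 26)) = Rational(3069, 26)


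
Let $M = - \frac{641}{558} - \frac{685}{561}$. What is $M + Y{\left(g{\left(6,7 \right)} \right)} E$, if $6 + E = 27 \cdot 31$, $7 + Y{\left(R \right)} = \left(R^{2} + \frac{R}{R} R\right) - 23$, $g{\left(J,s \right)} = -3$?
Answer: $- \frac{2081323901}{104346} \approx -19946.0$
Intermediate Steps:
$M = - \frac{247277}{104346}$ ($M = \left(-641\right) \frac{1}{558} - \frac{685}{561} = - \frac{641}{558} - \frac{685}{561} = - \frac{247277}{104346} \approx -2.3698$)
$Y{\left(R \right)} = -30 + R + R^{2}$ ($Y{\left(R \right)} = -7 - \left(23 - R^{2} - \frac{R}{R} R\right) = -7 - \left(23 - R - R^{2}\right) = -7 + \left(-23 + R + R^{2}\right) = -30 + R + R^{2}$)
$E = 831$ ($E = -6 + 27 \cdot 31 = -6 + 837 = 831$)
$M + Y{\left(g{\left(6,7 \right)} \right)} E = - \frac{247277}{104346} + \left(-30 - 3 + \left(-3\right)^{2}\right) 831 = - \frac{247277}{104346} + \left(-30 - 3 + 9\right) 831 = - \frac{247277}{104346} - 19944 = - \frac{2081323901}{104346}$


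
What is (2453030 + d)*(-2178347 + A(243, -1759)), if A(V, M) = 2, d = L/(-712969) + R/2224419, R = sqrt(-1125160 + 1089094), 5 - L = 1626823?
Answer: -122896320382603560/22999 - 726115*I*sqrt(36066)/741473 ≈ -5.3436e+12 - 185.98*I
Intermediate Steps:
L = -1626818 (L = 5 - 1*1626823 = 5 - 1626823 = -1626818)
R = I*sqrt(36066) (R = sqrt(-36066) = I*sqrt(36066) ≈ 189.91*I)
d = 52478/22999 + I*sqrt(36066)/2224419 (d = -1626818/(-712969) + (I*sqrt(36066))/2224419 = -1626818*(-1/712969) + (I*sqrt(36066))*(1/2224419) = 52478/22999 + I*sqrt(36066)/2224419 ≈ 2.2817 + 8.5375e-5*I)
(2453030 + d)*(-2178347 + A(243, -1759)) = (2453030 + (52478/22999 + I*sqrt(36066)/2224419))*(-2178347 + 2) = (56417289448/22999 + I*sqrt(36066)/2224419)*(-2178345) = -122896320382603560/22999 - 726115*I*sqrt(36066)/741473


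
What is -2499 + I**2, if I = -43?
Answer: -650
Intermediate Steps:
-2499 + I**2 = -2499 + (-43)**2 = -2499 + 1849 = -650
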